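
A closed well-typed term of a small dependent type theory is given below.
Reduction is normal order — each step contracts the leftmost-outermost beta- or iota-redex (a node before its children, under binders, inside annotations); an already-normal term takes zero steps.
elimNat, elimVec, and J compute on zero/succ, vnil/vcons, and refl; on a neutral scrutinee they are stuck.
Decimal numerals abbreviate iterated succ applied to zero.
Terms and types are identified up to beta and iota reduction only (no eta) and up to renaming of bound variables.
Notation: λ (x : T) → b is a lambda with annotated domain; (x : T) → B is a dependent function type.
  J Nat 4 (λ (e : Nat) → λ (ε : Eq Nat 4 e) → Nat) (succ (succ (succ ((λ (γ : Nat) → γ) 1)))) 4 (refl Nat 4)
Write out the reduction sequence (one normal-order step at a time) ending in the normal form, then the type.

normal-order reduction sequence:
  J Nat 4 (λ (e : Nat) → λ (ε : Eq Nat 4 e) → Nat) (succ (succ (succ ((λ (γ : Nat) → γ) 1)))) 4 (refl Nat 4)
  ~> succ (succ (succ ((λ (e : Nat) → e) 1)))
  ~> 4
inferred type:
  Nat


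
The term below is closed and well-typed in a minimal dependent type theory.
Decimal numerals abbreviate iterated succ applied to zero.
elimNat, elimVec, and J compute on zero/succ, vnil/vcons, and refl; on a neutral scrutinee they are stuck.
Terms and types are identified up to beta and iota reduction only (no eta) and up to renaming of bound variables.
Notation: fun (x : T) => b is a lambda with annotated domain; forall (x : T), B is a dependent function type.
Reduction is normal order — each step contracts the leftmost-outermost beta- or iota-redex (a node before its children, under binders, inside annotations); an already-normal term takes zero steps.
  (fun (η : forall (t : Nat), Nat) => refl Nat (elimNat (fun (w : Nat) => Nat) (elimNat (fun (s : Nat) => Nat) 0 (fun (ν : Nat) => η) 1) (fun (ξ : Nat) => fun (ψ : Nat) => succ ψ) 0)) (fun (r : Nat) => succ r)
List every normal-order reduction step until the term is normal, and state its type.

normal-order reduction sequence:
  (fun (η : forall (t : Nat), Nat) => refl Nat (elimNat (fun (w : Nat) => Nat) (elimNat (fun (s : Nat) => Nat) 0 (fun (ν : Nat) => η) 1) (fun (ξ : Nat) => fun (ψ : Nat) => succ ψ) 0)) (fun (r : Nat) => succ r)
  ~> refl Nat (elimNat (fun (η : Nat) => Nat) (elimNat (fun (t : Nat) => Nat) 0 (fun (w : Nat) => fun (s : Nat) => succ s) 1) (fun (ν : Nat) => fun (ξ : Nat) => succ ξ) 0)
  ~> refl Nat (elimNat (fun (η : Nat) => Nat) 0 (fun (t : Nat) => fun (w : Nat) => succ w) 1)
  ~> refl Nat ((fun (η : Nat) => fun (t : Nat) => succ t) 0 (elimNat (fun (w : Nat) => Nat) 0 (fun (s : Nat) => fun (ν : Nat) => succ ν) 0))
  ~> refl Nat ((fun (η : Nat) => succ η) (elimNat (fun (t : Nat) => Nat) 0 (fun (w : Nat) => fun (s : Nat) => succ s) 0))
  ~> refl Nat (succ (elimNat (fun (η : Nat) => Nat) 0 (fun (t : Nat) => fun (w : Nat) => succ w) 0))
  ~> refl Nat 1
inferred type:
  Eq Nat 1 1


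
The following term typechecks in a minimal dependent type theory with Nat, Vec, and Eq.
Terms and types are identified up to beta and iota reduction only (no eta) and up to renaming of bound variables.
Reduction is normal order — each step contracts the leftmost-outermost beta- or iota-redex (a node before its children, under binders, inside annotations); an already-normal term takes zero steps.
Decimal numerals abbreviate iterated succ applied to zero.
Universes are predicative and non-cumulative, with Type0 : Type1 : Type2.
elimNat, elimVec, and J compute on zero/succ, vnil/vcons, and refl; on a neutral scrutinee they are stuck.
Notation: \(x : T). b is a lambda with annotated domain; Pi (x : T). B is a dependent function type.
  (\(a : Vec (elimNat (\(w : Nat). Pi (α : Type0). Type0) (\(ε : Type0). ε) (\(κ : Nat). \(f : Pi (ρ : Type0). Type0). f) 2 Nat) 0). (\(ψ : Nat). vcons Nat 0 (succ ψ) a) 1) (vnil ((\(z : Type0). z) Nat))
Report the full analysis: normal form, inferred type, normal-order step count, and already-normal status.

normal form:
  vcons Nat 0 2 (vnil Nat)
inferred type:
  Vec Nat 1
reduction steps (normal order): 3
term was already normal: no
first redex: a beta-redex


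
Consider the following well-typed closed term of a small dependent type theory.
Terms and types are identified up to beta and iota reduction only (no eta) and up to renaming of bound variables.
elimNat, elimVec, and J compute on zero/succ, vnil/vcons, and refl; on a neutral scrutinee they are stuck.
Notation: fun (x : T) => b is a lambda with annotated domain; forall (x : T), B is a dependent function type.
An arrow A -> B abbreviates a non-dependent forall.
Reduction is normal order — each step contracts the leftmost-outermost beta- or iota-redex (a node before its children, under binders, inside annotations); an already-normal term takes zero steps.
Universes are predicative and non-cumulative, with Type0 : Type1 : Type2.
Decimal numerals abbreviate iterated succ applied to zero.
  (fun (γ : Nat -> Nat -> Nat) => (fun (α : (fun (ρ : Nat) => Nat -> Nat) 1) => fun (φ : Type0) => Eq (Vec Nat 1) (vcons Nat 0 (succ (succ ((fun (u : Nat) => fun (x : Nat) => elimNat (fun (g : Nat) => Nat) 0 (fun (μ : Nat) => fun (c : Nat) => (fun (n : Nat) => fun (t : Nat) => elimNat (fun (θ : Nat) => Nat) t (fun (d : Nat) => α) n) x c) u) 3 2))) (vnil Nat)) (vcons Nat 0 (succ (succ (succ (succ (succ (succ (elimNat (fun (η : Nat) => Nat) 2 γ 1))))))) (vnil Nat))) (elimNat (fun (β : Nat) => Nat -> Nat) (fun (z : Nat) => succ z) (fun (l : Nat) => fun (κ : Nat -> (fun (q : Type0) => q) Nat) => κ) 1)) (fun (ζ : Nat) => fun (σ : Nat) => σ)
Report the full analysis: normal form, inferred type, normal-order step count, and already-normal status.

resulting normal form:
  fun (γ : Type0) => Eq (Vec Nat 1) (vcons Nat 0 8 (vnil Nat)) (vcons Nat 0 8 (vnil Nat))
type:
  Type0 -> Type0
reduction steps (normal order): 69
started in normal form: no
first redex: a beta-redex


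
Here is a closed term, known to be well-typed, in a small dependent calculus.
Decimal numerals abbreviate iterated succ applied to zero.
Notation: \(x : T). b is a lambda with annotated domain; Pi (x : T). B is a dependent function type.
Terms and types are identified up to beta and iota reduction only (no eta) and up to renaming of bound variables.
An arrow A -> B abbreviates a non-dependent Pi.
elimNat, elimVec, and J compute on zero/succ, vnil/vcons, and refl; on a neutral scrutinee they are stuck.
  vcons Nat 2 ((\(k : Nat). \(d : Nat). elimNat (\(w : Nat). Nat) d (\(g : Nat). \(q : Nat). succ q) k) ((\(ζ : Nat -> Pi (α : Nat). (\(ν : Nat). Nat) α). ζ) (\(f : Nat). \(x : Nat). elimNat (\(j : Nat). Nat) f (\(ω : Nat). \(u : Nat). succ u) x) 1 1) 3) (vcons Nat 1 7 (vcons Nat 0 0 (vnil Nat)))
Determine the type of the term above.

the term's type:
  Vec Nat 3


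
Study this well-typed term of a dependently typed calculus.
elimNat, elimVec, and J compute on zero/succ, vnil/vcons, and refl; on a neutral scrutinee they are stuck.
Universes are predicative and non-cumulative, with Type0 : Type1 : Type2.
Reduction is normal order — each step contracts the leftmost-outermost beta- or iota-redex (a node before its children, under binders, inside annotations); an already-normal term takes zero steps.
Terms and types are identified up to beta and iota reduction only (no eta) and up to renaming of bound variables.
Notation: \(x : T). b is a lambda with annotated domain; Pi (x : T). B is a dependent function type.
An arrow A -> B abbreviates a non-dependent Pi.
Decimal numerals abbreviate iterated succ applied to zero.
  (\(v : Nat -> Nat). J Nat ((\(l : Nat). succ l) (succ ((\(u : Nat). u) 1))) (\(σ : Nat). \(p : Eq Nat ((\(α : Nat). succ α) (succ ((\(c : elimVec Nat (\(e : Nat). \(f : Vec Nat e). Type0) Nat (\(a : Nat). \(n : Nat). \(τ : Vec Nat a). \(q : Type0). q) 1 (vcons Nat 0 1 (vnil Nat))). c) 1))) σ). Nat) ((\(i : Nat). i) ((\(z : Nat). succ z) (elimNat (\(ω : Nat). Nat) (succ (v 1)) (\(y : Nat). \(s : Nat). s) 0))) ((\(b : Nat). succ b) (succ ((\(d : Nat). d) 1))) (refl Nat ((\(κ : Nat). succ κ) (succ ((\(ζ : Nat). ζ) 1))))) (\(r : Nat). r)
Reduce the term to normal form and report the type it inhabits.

resulting normal form:
  3
inferred type:
  Nat


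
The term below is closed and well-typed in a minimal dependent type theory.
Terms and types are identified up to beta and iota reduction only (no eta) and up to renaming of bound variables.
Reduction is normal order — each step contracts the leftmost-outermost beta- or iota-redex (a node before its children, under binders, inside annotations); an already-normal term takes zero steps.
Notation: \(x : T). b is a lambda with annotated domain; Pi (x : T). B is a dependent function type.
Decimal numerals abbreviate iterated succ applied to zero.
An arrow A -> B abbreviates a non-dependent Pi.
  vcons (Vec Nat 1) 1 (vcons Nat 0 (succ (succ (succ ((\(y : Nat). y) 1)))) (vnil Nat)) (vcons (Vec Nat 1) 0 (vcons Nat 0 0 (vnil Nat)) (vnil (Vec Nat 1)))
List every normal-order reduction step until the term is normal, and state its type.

normal-order reduction sequence:
  vcons (Vec Nat 1) 1 (vcons Nat 0 (succ (succ (succ ((\(y : Nat). y) 1)))) (vnil Nat)) (vcons (Vec Nat 1) 0 (vcons Nat 0 0 (vnil Nat)) (vnil (Vec Nat 1)))
  ~> vcons (Vec Nat 1) 1 (vcons Nat 0 4 (vnil Nat)) (vcons (Vec Nat 1) 0 (vcons Nat 0 0 (vnil Nat)) (vnil (Vec Nat 1)))
type:
  Vec (Vec Nat 1) 2


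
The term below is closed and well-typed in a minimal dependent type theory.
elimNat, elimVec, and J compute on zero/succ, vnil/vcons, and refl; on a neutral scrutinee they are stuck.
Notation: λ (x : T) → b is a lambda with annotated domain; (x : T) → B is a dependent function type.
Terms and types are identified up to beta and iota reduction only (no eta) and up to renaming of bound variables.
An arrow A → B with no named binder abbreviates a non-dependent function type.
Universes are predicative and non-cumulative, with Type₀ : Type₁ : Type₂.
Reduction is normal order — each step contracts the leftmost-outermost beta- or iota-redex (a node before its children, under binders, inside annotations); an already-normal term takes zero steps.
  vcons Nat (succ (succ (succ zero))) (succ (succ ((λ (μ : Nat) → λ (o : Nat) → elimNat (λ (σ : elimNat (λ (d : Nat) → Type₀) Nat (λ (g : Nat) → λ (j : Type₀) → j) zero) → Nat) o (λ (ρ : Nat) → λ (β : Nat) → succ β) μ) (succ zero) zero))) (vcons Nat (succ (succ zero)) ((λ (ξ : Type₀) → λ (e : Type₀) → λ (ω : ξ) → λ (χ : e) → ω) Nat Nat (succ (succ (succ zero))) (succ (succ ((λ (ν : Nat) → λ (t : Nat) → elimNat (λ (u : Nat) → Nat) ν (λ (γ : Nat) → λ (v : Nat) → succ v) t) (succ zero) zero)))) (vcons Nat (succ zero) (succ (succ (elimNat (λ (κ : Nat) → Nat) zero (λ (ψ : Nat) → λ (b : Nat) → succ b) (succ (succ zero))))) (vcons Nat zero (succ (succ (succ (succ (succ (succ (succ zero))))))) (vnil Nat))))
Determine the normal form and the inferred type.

reduced normal form:
  vcons Nat (succ (succ (succ zero))) (succ (succ (succ zero))) (vcons Nat (succ (succ zero)) (succ (succ (succ zero))) (vcons Nat (succ zero) (succ (succ (succ (succ zero)))) (vcons Nat zero (succ (succ (succ (succ (succ (succ (succ zero))))))) (vnil Nat))))
inferred type:
  Vec Nat (succ (succ (succ (succ zero))))
observation: contracting a beta-redex first, the term normalizes in 17 steps.


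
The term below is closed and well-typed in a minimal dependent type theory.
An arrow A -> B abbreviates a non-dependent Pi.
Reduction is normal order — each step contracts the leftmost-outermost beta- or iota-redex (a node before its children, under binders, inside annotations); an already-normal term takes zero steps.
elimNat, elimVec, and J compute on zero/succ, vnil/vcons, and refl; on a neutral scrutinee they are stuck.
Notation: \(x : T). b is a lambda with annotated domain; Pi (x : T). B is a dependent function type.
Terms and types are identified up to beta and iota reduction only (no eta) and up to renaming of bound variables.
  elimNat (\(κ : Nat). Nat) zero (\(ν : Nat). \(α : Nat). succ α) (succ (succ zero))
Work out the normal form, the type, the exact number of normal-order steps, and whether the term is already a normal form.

resulting normal form:
  succ (succ zero)
the term's type:
  Nat
reduction steps (normal order): 7
already normal: no
first redex: an elimNat iota-redex


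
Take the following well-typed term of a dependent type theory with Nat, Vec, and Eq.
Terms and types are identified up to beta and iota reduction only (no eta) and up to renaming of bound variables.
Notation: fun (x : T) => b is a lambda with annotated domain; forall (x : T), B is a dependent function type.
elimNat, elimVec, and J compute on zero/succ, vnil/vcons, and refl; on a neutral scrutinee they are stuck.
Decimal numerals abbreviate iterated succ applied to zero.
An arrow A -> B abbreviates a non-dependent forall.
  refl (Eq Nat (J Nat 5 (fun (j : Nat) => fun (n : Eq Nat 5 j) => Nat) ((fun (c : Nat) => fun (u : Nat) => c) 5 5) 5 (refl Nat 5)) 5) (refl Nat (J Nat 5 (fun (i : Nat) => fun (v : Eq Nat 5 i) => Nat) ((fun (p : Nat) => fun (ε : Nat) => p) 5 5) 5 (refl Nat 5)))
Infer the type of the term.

the term's type:
  Eq (Eq Nat 5 5) (refl Nat 5) (refl Nat 5)


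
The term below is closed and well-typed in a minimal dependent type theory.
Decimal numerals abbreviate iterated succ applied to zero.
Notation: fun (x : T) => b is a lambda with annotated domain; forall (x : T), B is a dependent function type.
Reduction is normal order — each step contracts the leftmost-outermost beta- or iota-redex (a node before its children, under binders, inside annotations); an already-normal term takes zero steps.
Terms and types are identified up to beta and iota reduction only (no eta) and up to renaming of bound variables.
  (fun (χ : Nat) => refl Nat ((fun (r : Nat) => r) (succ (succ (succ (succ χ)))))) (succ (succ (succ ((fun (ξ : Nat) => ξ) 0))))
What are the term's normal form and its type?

reduced normal form:
  refl Nat 7
the term's type:
  Eq Nat 7 7
observation: 3 normal-order steps separate the term from its normal form.


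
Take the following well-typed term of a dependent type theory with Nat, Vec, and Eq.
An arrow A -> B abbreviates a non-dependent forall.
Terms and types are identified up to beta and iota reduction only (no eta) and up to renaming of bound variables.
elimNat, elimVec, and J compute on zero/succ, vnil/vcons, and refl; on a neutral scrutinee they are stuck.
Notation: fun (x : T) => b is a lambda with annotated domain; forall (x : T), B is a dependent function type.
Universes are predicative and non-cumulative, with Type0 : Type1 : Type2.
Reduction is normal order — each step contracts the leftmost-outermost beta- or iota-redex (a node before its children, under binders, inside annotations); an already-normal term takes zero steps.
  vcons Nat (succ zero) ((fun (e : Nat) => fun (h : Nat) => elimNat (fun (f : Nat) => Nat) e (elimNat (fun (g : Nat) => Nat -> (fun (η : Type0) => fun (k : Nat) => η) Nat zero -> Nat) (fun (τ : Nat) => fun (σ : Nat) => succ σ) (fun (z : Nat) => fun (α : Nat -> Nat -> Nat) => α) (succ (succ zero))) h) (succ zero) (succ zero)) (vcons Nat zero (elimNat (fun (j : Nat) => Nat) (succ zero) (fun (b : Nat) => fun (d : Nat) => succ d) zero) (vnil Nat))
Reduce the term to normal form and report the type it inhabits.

normal form:
  vcons Nat (succ zero) (succ (succ zero)) (vcons Nat zero (succ zero) (vnil Nat))
type:
  Vec Nat (succ (succ zero))
observation: 14 normal-order steps separate the term from its normal form.


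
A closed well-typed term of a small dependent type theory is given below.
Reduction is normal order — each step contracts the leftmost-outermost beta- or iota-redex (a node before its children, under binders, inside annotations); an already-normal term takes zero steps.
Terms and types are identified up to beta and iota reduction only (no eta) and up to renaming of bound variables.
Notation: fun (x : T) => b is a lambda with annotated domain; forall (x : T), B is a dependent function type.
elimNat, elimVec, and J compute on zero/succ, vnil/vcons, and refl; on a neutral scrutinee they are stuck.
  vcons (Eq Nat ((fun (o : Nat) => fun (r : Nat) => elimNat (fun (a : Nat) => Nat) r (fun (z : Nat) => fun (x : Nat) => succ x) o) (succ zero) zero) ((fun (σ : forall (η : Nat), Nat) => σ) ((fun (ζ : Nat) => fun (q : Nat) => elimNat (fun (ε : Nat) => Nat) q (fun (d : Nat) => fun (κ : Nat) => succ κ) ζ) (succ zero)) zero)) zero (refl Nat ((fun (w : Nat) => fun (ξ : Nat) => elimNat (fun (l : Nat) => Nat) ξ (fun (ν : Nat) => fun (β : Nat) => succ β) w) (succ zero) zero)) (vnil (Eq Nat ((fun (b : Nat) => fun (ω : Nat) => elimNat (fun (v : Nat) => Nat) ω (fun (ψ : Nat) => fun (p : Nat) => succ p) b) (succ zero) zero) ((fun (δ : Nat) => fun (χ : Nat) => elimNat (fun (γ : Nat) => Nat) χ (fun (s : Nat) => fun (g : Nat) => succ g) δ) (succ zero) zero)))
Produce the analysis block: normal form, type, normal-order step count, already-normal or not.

normal form:
  vcons (Eq Nat (succ zero) (succ zero)) zero (refl Nat (succ zero)) (vnil (Eq Nat (succ zero) (succ zero)))
inferred type:
  Vec (Eq Nat (succ zero) (succ zero)) (succ zero)
steps to reach normal form (normal order): 31
already normal: no
first contracted redex: a beta-redex


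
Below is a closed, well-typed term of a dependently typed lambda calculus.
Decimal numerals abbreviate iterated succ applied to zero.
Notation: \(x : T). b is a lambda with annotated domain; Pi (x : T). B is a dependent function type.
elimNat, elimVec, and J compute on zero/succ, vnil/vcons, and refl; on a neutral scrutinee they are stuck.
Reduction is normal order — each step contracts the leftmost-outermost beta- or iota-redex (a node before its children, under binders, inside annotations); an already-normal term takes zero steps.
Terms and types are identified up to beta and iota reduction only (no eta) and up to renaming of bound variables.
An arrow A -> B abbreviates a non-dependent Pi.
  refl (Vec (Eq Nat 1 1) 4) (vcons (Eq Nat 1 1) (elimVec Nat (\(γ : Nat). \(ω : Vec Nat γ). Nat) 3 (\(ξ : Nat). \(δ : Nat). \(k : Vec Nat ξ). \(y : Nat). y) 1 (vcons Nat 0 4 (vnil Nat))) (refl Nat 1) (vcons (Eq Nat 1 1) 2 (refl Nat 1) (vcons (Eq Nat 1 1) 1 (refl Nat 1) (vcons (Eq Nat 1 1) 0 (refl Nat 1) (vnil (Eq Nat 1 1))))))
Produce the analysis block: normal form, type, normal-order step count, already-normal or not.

resulting normal form:
  refl (Vec (Eq Nat 1 1) 4) (vcons (Eq Nat 1 1) 3 (refl Nat 1) (vcons (Eq Nat 1 1) 2 (refl Nat 1) (vcons (Eq Nat 1 1) 1 (refl Nat 1) (vcons (Eq Nat 1 1) 0 (refl Nat 1) (vnil (Eq Nat 1 1))))))
inferred type:
  Eq (Vec (Eq Nat 1 1) 4) (vcons (Eq Nat 1 1) 3 (refl Nat 1) (vcons (Eq Nat 1 1) 2 (refl Nat 1) (vcons (Eq Nat 1 1) 1 (refl Nat 1) (vcons (Eq Nat 1 1) 0 (refl Nat 1) (vnil (Eq Nat 1 1)))))) (vcons (Eq Nat 1 1) 3 (refl Nat 1) (vcons (Eq Nat 1 1) 2 (refl Nat 1) (vcons (Eq Nat 1 1) 1 (refl Nat 1) (vcons (Eq Nat 1 1) 0 (refl Nat 1) (vnil (Eq Nat 1 1))))))
normal-order step count: 6
started in normal form: no
first redex: an elimVec iota-redex


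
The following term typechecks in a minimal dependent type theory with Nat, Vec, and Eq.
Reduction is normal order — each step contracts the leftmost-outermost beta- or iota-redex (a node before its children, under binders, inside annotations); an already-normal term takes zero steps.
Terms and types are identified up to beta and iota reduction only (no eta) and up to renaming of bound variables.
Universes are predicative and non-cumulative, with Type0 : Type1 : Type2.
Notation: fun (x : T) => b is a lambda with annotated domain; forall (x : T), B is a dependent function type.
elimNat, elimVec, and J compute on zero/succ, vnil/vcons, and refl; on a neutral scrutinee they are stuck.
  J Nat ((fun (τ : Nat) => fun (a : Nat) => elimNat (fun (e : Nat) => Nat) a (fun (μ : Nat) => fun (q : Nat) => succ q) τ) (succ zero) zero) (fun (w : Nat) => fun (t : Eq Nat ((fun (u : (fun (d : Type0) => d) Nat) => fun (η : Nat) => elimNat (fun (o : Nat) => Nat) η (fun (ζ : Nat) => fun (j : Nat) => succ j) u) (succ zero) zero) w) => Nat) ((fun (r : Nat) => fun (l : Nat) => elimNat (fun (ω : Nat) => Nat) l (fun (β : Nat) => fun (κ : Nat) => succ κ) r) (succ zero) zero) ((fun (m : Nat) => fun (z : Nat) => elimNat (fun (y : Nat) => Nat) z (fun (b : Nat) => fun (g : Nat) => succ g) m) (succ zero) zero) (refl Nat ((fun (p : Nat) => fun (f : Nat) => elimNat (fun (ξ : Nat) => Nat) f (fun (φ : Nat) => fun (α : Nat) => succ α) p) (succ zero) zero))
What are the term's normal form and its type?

resulting normal form:
  succ zero
the term's type:
  Nat
observation: the term reaches its normal form after 7 normal-order steps.


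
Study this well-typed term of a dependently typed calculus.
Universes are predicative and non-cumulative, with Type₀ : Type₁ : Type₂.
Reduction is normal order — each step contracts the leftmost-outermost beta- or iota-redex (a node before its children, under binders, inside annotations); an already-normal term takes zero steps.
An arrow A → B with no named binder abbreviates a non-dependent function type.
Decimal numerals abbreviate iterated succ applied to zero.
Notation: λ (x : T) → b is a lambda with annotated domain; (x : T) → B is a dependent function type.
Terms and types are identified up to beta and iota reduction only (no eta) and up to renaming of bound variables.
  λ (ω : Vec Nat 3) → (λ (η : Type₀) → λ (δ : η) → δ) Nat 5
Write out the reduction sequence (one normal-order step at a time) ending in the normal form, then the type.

normal-order reduction sequence:
  λ (ω : Vec Nat 3) → (λ (η : Type₀) → λ (δ : η) → δ) Nat 5
  ~> λ (ω : Vec Nat 3) → (λ (η : Nat) → η) 5
  ~> λ (ω : Vec Nat 3) → 5
type:
  Vec Nat 3 → Nat


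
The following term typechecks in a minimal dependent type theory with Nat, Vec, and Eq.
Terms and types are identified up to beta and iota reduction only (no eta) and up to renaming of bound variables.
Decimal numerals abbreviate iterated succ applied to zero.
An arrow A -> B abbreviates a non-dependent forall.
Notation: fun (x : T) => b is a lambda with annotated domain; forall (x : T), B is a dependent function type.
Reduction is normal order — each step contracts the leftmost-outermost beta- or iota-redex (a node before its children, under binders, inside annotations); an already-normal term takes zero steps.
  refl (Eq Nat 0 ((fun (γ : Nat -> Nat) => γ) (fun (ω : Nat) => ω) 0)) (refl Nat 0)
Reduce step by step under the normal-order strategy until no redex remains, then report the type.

reduction (normal order):
  refl (Eq Nat 0 ((fun (γ : Nat -> Nat) => γ) (fun (ω : Nat) => ω) 0)) (refl Nat 0)
  ~> refl (Eq Nat 0 ((fun (γ : Nat) => γ) 0)) (refl Nat 0)
  ~> refl (Eq Nat 0 0) (refl Nat 0)
the term's type:
  Eq (Eq Nat 0 0) (refl Nat 0) (refl Nat 0)


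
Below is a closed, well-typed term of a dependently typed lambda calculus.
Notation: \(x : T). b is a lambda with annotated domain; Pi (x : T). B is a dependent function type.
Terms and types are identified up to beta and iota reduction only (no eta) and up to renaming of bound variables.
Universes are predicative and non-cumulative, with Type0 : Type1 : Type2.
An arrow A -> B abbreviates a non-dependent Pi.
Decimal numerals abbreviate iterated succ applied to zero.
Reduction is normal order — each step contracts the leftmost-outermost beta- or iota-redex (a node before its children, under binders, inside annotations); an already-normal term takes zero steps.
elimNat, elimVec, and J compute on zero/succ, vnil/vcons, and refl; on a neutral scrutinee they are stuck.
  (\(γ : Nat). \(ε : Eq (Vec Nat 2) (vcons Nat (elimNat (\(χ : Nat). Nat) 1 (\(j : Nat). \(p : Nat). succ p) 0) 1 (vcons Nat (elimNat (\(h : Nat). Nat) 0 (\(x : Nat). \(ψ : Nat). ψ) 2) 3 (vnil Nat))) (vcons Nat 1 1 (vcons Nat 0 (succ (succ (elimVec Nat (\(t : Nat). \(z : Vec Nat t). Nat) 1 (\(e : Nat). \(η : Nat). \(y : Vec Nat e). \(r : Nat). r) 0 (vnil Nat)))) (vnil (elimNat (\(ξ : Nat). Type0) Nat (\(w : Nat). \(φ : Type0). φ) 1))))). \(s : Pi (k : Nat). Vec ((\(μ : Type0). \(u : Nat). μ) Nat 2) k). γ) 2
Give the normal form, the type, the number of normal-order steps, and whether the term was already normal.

normal form:
  \(γ : Eq (Vec Nat 2) (vcons Nat 1 1 (vcons Nat 0 3 (vnil Nat))) (vcons Nat 1 1 (vcons Nat 0 3 (vnil Nat)))). \(ε : Pi (χ : Nat). Vec Nat χ). 2
the term's type:
  Eq (Vec Nat 2) (vcons Nat 1 1 (vcons Nat 0 3 (vnil Nat))) (vcons Nat 1 1 (vcons Nat 0 3 (vnil Nat))) -> (Pi (γ : Nat). Vec Nat γ) -> Nat
reduction steps (normal order): 16
already normal: no
first contracted redex: a beta-redex


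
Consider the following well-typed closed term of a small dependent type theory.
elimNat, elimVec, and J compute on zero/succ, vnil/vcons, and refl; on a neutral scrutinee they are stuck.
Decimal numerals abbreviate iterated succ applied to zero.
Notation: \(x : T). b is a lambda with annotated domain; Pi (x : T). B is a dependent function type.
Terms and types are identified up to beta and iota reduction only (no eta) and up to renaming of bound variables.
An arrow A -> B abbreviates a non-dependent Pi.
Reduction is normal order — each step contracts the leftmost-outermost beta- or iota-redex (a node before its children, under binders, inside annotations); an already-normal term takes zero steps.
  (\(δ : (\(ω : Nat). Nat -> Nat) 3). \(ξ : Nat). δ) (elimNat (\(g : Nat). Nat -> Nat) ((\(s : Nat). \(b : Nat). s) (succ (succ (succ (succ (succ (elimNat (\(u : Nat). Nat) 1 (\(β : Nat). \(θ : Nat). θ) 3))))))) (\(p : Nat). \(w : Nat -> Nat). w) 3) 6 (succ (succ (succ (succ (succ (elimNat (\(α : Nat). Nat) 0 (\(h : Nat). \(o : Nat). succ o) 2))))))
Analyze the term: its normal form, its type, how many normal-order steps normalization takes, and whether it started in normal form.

normal form:
  6
inferred type:
  Nat
reduction steps (normal order): 24
started in normal form: no
first contracted redex: a beta-redex


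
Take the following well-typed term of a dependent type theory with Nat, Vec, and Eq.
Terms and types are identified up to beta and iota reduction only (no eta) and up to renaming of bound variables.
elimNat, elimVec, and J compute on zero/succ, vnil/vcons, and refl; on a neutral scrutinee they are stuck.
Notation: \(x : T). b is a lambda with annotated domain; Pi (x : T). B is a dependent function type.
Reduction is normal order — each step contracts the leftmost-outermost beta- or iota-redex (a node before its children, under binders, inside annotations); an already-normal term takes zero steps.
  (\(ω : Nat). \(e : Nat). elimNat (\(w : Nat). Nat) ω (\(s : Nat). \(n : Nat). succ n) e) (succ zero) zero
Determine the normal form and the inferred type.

normal form:
  succ zero
inferred type:
  Nat
observation: normalization takes exactly 3 steps under the normal-order strategy.


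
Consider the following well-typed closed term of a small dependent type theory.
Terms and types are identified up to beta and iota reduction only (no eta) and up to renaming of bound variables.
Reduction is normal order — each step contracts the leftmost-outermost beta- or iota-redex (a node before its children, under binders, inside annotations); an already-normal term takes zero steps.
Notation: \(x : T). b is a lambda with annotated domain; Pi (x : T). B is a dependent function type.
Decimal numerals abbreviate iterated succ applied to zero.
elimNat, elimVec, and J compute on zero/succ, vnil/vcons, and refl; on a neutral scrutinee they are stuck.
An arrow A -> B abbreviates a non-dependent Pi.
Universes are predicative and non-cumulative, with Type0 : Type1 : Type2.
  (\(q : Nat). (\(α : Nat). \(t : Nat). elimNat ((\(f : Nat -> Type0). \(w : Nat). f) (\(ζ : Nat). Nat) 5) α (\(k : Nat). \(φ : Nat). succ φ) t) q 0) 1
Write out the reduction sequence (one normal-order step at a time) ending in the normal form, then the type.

reduction (normal order):
  (\(q : Nat). (\(α : Nat). \(t : Nat). elimNat ((\(f : Nat -> Type0). \(w : Nat). f) (\(ζ : Nat). Nat) 5) α (\(k : Nat). \(φ : Nat). succ φ) t) q 0) 1
  ~> (\(q : Nat). \(α : Nat). elimNat ((\(t : Nat -> Type0). \(f : Nat). t) (\(w : Nat). Nat) 5) q (\(ζ : Nat). \(k : Nat). succ k) α) 1 0
  ~> (\(q : Nat). elimNat ((\(α : Nat -> Type0). \(t : Nat). α) (\(f : Nat). Nat) 5) 1 (\(w : Nat). \(ζ : Nat). succ ζ) q) 0
  ~> elimNat ((\(q : Nat -> Type0). \(α : Nat). q) (\(t : Nat). Nat) 5) 1 (\(f : Nat). \(w : Nat). succ w) 0
  ~> 1
inferred type:
  Nat


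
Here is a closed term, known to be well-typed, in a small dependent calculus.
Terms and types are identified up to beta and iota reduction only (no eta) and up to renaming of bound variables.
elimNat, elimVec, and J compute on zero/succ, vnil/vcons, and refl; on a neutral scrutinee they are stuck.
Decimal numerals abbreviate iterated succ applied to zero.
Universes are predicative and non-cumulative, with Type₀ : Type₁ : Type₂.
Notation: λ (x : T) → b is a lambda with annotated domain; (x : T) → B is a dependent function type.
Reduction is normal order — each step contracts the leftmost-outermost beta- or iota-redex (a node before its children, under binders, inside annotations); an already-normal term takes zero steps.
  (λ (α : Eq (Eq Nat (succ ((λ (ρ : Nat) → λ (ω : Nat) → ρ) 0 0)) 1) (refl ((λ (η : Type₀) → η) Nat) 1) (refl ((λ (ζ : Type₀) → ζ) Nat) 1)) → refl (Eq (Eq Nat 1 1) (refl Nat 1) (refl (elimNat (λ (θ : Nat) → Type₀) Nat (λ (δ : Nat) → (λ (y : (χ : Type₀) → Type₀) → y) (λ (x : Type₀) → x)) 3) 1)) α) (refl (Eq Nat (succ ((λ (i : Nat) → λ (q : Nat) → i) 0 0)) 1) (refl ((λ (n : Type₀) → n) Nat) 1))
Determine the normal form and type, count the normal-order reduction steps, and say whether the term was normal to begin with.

normal form:
  refl (Eq (Eq Nat 1 1) (refl Nat 1) (refl Nat 1)) (refl (Eq Nat 1 1) (refl Nat 1))
the term's type:
  Eq (Eq (Eq Nat 1 1) (refl Nat 1) (refl Nat 1)) (refl (Eq Nat 1 1) (refl Nat 1)) (refl (Eq Nat 1 1) (refl Nat 1))
normal-order step count: 17
started in normal form: no
first redex: a beta-redex


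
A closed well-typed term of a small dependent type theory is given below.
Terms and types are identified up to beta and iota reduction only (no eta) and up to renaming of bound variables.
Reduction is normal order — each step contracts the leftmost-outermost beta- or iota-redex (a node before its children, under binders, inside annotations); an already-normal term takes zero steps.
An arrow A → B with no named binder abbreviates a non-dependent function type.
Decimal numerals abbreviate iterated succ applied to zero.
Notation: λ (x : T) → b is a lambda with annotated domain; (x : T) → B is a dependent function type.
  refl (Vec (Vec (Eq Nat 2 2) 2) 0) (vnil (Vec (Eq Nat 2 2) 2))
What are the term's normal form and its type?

reduced normal form:
  refl (Vec (Vec (Eq Nat 2 2) 2) 0) (vnil (Vec (Eq Nat 2 2) 2))
the term's type:
  Eq (Vec (Vec (Eq Nat 2 2) 2) 0) (vnil (Vec (Eq Nat 2 2) 2)) (vnil (Vec (Eq Nat 2 2) 2))
observation: the term is already in normal form.


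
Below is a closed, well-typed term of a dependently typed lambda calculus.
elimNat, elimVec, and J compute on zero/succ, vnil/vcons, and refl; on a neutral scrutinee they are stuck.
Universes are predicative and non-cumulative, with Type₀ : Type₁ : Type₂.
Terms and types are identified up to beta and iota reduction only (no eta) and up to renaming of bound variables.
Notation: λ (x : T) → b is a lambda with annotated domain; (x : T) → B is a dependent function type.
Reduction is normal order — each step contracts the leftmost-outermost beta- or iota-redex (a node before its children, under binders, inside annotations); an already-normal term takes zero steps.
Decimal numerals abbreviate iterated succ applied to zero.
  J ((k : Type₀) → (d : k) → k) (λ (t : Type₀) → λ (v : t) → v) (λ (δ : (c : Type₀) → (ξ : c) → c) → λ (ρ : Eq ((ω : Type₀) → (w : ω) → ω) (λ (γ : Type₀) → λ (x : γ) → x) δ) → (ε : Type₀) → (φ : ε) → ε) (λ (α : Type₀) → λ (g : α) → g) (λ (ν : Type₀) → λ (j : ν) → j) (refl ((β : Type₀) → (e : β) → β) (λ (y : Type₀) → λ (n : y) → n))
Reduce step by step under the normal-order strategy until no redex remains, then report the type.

normal-order reduction:
  J ((k : Type₀) → (d : k) → k) (λ (t : Type₀) → λ (v : t) → v) (λ (δ : (c : Type₀) → (ξ : c) → c) → λ (ρ : Eq ((ω : Type₀) → (w : ω) → ω) (λ (γ : Type₀) → λ (x : γ) → x) δ) → (ε : Type₀) → (φ : ε) → ε) (λ (α : Type₀) → λ (g : α) → g) (λ (ν : Type₀) → λ (j : ν) → j) (refl ((β : Type₀) → (e : β) → β) (λ (y : Type₀) → λ (n : y) → n))
  ~> λ (k : Type₀) → λ (d : k) → d
inferred type:
  (k : Type₀) → (d : k) → k


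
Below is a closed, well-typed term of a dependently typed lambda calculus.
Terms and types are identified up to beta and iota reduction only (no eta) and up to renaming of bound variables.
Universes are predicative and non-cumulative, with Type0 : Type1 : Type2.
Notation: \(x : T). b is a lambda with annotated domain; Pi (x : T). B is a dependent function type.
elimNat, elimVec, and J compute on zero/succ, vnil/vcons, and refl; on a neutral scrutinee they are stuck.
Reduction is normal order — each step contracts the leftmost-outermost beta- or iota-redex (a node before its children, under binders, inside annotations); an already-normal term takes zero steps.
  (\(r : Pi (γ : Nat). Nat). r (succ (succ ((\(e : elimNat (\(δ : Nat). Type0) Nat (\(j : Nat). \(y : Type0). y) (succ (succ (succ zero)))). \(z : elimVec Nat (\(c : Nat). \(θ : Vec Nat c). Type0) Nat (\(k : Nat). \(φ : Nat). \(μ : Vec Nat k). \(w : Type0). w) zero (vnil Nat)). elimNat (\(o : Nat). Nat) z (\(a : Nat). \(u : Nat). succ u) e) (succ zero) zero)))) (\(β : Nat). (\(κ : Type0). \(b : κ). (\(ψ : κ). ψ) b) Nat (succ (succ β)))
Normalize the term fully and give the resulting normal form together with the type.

resulting normal form:
  succ (succ (succ (succ (succ zero))))
type:
  Nat


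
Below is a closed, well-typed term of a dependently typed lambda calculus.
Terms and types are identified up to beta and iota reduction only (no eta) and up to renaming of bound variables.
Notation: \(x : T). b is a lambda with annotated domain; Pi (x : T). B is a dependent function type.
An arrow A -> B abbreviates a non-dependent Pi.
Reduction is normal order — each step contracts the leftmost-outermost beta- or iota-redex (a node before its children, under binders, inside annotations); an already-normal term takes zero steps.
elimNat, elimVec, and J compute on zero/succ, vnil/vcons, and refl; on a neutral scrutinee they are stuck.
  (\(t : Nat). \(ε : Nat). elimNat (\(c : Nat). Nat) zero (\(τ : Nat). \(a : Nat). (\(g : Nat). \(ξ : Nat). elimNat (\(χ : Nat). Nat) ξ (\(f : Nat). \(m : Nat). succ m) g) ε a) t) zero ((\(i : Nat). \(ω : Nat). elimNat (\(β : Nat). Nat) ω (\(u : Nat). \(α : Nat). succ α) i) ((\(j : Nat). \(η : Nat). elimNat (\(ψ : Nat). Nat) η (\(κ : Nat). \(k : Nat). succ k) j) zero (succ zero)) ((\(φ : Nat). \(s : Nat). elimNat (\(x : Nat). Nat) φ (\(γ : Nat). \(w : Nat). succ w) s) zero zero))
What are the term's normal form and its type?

reduced normal form:
  zero
inferred type:
  Nat
observation: the term reaches its normal form after 3 normal-order steps.


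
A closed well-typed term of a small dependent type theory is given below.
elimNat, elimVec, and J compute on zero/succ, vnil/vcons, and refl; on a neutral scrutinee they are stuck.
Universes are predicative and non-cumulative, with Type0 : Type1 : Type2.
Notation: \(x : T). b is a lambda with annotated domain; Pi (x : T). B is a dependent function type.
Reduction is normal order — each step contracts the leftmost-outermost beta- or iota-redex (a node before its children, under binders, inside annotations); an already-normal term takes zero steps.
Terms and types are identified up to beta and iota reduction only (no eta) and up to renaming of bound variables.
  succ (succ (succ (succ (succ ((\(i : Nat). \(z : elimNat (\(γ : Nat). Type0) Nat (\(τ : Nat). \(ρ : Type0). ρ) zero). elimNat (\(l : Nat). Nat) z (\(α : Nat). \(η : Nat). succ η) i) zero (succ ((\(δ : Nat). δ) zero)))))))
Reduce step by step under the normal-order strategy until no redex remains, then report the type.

normal-order reduction:
  succ (succ (succ (succ (succ ((\(i : Nat). \(z : elimNat (\(γ : Nat). Type0) Nat (\(τ : Nat). \(ρ : Type0). ρ) zero). elimNat (\(l : Nat). Nat) z (\(α : Nat). \(η : Nat). succ η) i) zero (succ ((\(δ : Nat). δ) zero)))))))
  ~> succ (succ (succ (succ (succ ((\(i : elimNat (\(z : Nat). Type0) Nat (\(γ : Nat). \(τ : Type0). τ) zero). elimNat (\(ρ : Nat). Nat) i (\(l : Nat). \(α : Nat). succ α) zero) (succ ((\(η : Nat). η) zero)))))))
  ~> succ (succ (succ (succ (succ (elimNat (\(i : Nat). Nat) (succ ((\(z : Nat). z) zero)) (\(γ : Nat). \(τ : Nat). succ τ) zero)))))
  ~> succ (succ (succ (succ (succ (succ ((\(i : Nat). i) zero))))))
  ~> succ (succ (succ (succ (succ (succ zero)))))
inferred type:
  Nat


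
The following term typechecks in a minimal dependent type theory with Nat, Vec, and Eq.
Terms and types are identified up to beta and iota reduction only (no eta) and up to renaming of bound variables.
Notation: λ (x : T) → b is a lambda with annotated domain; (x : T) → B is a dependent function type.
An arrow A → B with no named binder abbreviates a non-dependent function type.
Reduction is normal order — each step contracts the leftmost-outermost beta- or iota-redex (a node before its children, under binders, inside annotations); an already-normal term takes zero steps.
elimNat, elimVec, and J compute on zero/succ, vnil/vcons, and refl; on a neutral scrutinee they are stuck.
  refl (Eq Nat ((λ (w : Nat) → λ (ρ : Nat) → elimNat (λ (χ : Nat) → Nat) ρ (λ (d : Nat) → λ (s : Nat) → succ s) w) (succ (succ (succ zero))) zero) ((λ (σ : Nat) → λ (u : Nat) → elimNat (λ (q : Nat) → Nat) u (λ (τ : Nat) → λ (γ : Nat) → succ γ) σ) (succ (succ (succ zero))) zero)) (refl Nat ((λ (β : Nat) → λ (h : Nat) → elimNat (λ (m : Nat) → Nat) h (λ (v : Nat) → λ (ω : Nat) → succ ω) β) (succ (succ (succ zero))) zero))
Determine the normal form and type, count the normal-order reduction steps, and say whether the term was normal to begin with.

normal form:
  refl (Eq Nat (succ (succ (succ zero))) (succ (succ (succ zero)))) (refl Nat (succ (succ (succ zero))))
the term's type:
  Eq (Eq Nat (succ (succ (succ zero))) (succ (succ (succ zero)))) (refl Nat (succ (succ (succ zero)))) (refl Nat (succ (succ (succ zero))))
steps to reach normal form (normal order): 36
already normal: no
first contracted redex: a beta-redex


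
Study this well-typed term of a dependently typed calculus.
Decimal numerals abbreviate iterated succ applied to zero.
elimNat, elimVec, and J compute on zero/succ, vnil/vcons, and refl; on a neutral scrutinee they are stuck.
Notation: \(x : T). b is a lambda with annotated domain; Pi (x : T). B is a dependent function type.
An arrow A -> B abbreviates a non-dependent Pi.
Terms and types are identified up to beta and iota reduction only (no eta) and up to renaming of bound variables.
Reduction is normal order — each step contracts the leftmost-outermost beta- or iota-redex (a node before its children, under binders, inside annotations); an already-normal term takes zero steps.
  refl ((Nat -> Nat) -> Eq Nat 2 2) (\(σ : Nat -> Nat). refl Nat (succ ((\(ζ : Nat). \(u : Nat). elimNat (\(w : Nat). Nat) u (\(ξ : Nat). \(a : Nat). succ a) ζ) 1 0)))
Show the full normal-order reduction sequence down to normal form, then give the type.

normal-order reduction:
  refl ((Nat -> Nat) -> Eq Nat 2 2) (\(σ : Nat -> Nat). refl Nat (succ ((\(ζ : Nat). \(u : Nat). elimNat (\(w : Nat). Nat) u (\(ξ : Nat). \(a : Nat). succ a) ζ) 1 0)))
  ~> refl ((Nat -> Nat) -> Eq Nat 2 2) (\(σ : Nat -> Nat). refl Nat (succ ((\(ζ : Nat). elimNat (\(u : Nat). Nat) ζ (\(w : Nat). \(ξ : Nat). succ ξ) 1) 0)))
  ~> refl ((Nat -> Nat) -> Eq Nat 2 2) (\(σ : Nat -> Nat). refl Nat (succ (elimNat (\(ζ : Nat). Nat) 0 (\(u : Nat). \(w : Nat). succ w) 1)))
  ~> refl ((Nat -> Nat) -> Eq Nat 2 2) (\(σ : Nat -> Nat). refl Nat (succ ((\(ζ : Nat). \(u : Nat). succ u) 0 (elimNat (\(w : Nat). Nat) 0 (\(ξ : Nat). \(a : Nat). succ a) 0))))
  ~> refl ((Nat -> Nat) -> Eq Nat 2 2) (\(σ : Nat -> Nat). refl Nat (succ ((\(ζ : Nat). succ ζ) (elimNat (\(u : Nat). Nat) 0 (\(w : Nat). \(ξ : Nat). succ ξ) 0))))
  ~> refl ((Nat -> Nat) -> Eq Nat 2 2) (\(σ : Nat -> Nat). refl Nat (succ (succ (elimNat (\(ζ : Nat). Nat) 0 (\(u : Nat). \(w : Nat). succ w) 0))))
  ~> refl ((Nat -> Nat) -> Eq Nat 2 2) (\(σ : Nat -> Nat). refl Nat 2)
inferred type:
  Eq ((Nat -> Nat) -> Eq Nat 2 2) (\(σ : Nat -> Nat). refl Nat 2) (\(ζ : Nat -> Nat). refl Nat 2)
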